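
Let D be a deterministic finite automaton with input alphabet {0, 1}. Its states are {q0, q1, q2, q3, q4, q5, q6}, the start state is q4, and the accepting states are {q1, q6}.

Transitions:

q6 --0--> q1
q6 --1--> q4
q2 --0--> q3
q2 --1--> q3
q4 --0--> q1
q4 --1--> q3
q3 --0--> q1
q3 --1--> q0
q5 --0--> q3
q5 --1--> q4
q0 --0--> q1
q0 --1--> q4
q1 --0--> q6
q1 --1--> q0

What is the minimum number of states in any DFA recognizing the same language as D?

2

Reachable states from the start: {q0,q1,q3,q4,q6}. Unreachable: {q2,q5} — drop them.
Start with accepting vs non-accepting: {q1,q6} | {q0,q3,q4}.
The partition is now stable with 2 blocks: {q1,q6} | {q0,q3,q4}.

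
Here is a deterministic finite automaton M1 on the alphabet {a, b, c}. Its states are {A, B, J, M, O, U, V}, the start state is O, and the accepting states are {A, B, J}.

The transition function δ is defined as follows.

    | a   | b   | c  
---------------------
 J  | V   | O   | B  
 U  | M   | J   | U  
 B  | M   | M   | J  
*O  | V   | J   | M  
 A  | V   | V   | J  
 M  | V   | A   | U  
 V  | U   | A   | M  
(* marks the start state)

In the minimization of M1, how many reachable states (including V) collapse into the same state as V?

Every state is reachable, so we keep all 7.
P0 = {A,B,J} | {M,O,U,V}.
The partition is now stable with 2 blocks: {A,B,J} | {M,O,U,V}.
The equivalence class containing V is {M,O,U,V}, of size 4.

4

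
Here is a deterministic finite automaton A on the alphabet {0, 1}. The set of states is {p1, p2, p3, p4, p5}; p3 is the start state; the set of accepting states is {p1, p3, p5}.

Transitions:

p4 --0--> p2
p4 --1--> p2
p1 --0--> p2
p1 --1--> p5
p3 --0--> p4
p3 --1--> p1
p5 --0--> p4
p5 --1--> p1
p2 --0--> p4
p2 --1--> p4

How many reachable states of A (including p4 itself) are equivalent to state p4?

All states are reachable from the start state.
Start with accepting vs non-accepting: {p1,p3,p5} | {p2,p4}.
No further refinement is possible. Final partition (2 blocks): {p1,p3,p5} | {p2,p4}.
State p4 belongs to the block {p2,p4}, which has 2 states.

2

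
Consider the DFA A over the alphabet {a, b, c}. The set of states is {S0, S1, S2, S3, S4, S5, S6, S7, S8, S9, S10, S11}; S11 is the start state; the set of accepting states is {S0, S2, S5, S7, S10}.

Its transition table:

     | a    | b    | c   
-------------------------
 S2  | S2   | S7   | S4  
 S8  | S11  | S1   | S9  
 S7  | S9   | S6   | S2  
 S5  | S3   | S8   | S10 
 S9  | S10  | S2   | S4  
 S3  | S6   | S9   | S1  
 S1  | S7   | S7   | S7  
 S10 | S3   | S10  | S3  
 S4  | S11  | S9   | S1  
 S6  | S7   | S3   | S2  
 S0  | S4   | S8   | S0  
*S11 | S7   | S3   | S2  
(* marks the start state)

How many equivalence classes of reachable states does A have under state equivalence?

States {S0,S5,S8} cannot be reached from the start state, so discard them.
Start with accepting vs non-accepting: {S2,S7,S10} | {S1,S3,S4,S6,S9,S11}.
On input a, block {S2,S7,S10} splits into {S7,S10} and {S2}.
Refine {S7,S10} on symbol b: members go to different blocks, giving {S7} and {S10}.
Split {S1,S3,S4,S6,S9,S11} by δ(·,a) → {S1,S6,S11} and {S3,S4} and {S9}.
Split {S1,S6,S11} by δ(·,b) → {S6,S11} and {S1}.
The partition is now stable with 7 blocks: {S7} | {S6,S11} | {S2} | {S10} | {S3,S4} | {S9} | {S1}.

7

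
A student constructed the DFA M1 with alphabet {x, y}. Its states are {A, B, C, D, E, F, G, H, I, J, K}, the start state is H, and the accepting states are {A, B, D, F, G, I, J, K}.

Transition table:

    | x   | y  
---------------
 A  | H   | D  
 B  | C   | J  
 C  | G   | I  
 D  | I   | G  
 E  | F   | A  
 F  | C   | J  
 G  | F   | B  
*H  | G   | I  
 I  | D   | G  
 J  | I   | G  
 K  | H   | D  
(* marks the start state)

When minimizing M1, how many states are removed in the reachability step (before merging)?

3

BFS from H reaches {B, C, D, F, G, H, I, J}; the 3 state(s) A, E, K are never visited.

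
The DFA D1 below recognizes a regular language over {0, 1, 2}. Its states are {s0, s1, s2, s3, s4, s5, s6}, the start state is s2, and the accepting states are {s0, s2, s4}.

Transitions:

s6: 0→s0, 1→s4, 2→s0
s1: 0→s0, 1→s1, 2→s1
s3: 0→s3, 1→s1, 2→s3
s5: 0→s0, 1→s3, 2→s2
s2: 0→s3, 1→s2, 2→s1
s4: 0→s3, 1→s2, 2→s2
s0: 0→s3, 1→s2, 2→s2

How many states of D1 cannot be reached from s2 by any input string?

3

No path from s2 leads to s4, s5, s6; the other 4 states are all reachable.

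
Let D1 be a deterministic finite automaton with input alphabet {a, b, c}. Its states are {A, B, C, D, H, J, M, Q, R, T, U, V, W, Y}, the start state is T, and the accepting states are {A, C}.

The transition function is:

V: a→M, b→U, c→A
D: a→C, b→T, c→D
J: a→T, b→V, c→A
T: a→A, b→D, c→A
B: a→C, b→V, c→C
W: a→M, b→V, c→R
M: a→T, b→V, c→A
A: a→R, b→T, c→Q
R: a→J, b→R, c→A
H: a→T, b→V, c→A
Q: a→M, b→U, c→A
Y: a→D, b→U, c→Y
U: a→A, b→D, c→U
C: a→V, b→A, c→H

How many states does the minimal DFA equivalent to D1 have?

First remove the unreachable states {B,W,Y}; 11 states remain.
P0 = {A,C} | {D,H,J,M,Q,R,T,U,V}.
Refine {A,C} on symbol b: members go to different blocks, giving {C} and {A}.
On input a, block {D,H,J,M,Q,R,T,U,V} splits into {H,J,M,Q,R,V} and {T,U} and {D}.
Refine {H,J,M,Q,R,V} on symbol a: members go to different blocks, giving {Q,R,V} and {H,J,M}.
Refine {Q,R,V} on symbol b: members go to different blocks, giving {Q,V} and {R}.
On input c, block {T,U} splits into {T} and {U}.
No further refinement is possible. Final partition (8 blocks): {C} | {Q,V} | {A} | {T} | {D} | {H,J,M} | {R} | {U}.

8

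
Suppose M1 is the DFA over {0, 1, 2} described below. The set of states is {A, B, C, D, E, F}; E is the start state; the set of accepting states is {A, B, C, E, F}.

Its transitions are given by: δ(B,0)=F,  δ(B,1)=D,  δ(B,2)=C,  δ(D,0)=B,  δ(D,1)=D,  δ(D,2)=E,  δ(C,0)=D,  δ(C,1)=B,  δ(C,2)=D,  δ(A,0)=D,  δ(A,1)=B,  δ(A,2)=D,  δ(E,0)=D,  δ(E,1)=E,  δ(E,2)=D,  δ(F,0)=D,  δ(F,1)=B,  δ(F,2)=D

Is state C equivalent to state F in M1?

First remove the unreachable states {A}; 5 states remain.
P0 = {B,C,E,F} | {D}.
Split {B,C,E,F} by δ(·,0) → {C,E,F} and {B}.
On input 1, block {C,E,F} splits into {C,F} and {E}.
Stable partition: {C,F} | {D} | {B} | {E} — 4 equivalence classes.
C and F lie in the same block of the stable partition, so they are equivalent — no string distinguishes them.

Yes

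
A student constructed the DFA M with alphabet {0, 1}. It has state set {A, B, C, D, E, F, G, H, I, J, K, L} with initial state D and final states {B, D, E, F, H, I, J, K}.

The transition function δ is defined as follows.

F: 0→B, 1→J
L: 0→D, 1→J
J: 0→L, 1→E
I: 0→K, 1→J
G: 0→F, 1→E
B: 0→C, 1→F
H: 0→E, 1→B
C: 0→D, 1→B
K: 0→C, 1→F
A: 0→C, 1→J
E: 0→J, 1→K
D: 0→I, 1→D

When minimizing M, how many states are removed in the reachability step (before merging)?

3

Starting at D and following transitions, the reachable set is {B, C, D, E, F, I, J, K, L}. That leaves A, G, H unreachable — 3 in total.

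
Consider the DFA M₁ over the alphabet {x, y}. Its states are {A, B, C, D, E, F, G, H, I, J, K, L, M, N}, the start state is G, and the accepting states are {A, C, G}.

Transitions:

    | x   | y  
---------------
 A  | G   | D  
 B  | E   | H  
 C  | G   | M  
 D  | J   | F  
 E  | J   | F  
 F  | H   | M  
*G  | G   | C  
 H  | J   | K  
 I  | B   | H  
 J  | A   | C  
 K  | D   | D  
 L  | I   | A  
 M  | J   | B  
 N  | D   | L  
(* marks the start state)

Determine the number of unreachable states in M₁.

3

Starting at G and following transitions, the reachable set is {A, B, C, D, E, F, G, H, J, K, M}. That leaves I, L, N unreachable — 3 in total.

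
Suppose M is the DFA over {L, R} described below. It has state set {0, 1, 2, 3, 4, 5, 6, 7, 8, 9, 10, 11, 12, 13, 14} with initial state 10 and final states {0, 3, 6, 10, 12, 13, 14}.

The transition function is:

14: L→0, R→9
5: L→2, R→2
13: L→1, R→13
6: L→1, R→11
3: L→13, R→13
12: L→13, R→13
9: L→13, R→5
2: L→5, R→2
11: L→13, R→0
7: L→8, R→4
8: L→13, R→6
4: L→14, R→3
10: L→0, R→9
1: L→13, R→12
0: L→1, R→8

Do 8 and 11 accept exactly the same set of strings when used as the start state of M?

Yes

States {3,4,7,14} cannot be reached from the start state, so discard them.
Start with accepting vs non-accepting: {0,6,10,12,13} | {1,2,5,8,9,11}.
Split {0,6,10,12,13} by δ(·,L) → {0,6,13} and {10,12}.
On input R, block {0,6,13} splits into {0,6} and {13}.
Refine {1,2,5,8,9,11} on symbol L: members go to different blocks, giving {1,8,9,11} and {2,5}.
Split {1,8,9,11} by δ(·,R) → {8,11} and {1} and {9}.
On input L, block {10,12} splits into {10} and {12}.
Stable partition: {0,6} | {8,11} | {10} | {13} | {2,5} | {1} | {9} | {12} — 8 equivalence classes.
8 and 11 lie in the same block of the stable partition, so they are equivalent — no string distinguishes them.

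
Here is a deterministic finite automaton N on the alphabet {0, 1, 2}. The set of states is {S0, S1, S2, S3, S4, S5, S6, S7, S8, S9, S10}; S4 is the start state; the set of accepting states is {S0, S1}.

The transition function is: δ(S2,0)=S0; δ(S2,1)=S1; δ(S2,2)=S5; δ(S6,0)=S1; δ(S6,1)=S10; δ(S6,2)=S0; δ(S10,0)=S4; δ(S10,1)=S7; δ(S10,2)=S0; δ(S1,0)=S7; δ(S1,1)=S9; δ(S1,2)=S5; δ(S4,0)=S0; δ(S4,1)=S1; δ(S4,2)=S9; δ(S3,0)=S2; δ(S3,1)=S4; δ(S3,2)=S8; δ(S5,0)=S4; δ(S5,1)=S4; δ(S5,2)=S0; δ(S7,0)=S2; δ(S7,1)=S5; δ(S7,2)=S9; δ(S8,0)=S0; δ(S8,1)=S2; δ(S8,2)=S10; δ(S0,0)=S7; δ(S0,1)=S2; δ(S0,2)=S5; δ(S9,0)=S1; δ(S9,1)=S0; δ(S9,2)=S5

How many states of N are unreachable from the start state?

4

No path from S4 leads to S3, S6, S8, S10; the other 7 states are all reachable.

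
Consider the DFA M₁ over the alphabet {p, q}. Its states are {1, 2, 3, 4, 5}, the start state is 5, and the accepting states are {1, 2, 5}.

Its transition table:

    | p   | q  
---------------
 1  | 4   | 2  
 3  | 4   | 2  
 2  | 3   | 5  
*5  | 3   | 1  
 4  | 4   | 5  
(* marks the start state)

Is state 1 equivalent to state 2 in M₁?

P0 = {1,2,5} | {3,4}.
Stable partition: {1,2,5} | {3,4} — 2 equivalence classes.
1 and 2 lie in the same block of the stable partition, so they are equivalent — no string distinguishes them.

Yes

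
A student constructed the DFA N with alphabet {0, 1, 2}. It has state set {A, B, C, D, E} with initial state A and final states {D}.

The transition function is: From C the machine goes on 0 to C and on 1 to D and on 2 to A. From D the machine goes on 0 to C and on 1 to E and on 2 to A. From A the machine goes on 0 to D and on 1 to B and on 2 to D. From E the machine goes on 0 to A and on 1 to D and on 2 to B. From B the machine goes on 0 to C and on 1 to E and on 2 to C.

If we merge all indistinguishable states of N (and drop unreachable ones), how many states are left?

Every state is reachable, so we keep all 5.
Initial partition by acceptance: {D} | {A,B,C,E}.
Refine {A,B,C,E} on symbol 0: members go to different blocks, giving {B,C,E} and {A}.
Refine {B,C,E} on symbol 0: members go to different blocks, giving {B,C} and {E}.
On input 1, block {B,C} splits into {B} and {C}.
The partition is now stable with 5 blocks: {D} | {B} | {A} | {E} | {C}.

5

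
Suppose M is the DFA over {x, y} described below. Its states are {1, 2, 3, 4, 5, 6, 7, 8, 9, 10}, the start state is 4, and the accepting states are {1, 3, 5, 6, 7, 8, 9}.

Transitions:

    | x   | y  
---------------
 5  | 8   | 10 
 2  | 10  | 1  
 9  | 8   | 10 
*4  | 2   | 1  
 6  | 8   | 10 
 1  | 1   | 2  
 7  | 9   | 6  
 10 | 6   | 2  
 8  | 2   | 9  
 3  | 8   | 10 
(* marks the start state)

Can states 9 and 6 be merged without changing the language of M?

Yes

First remove the unreachable states {3,5,7}; 7 states remain.
Start with accepting vs non-accepting: {1,6,8,9} | {2,4,10}.
On input x, block {1,6,8,9} splits into {1,6,9} and {8}.
Split {1,6,9} by δ(·,x) → {6,9} and {1}.
On input x, block {2,4,10} splits into {2,4} and {10}.
Refine {2,4} on symbol x: members go to different blocks, giving {2} and {4}.
Stable partition: {6,9} | {2} | {8} | {1} | {10} | {4} — 6 equivalence classes.
9 and 6 lie in the same block of the stable partition, so they are equivalent — no string distinguishes them.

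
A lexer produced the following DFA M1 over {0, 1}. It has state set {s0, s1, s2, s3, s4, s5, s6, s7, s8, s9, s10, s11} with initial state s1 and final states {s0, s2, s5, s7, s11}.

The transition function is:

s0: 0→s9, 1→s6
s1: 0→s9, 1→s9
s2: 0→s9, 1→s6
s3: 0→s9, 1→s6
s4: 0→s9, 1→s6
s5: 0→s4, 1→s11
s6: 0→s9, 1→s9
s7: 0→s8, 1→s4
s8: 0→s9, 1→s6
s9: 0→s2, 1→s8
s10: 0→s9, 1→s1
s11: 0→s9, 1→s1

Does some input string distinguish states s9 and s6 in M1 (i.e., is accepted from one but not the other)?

Yes

States {s0,s3,s4,s5,s7,s10,s11} cannot be reached from the start state, so discard them.
Initial partition by acceptance: {s2} | {s1,s6,s8,s9}.
On input 0, block {s1,s6,s8,s9} splits into {s1,s6,s8} and {s9}.
Split {s1,s6,s8} by δ(·,1) → {s1,s6} and {s8}.
The partition is now stable with 4 blocks: {s2} | {s1,s6} | {s9} | {s8}.
s9 and s6 end up in different blocks, so they are distinguishable. For instance, the string '0' is accepted from only s9.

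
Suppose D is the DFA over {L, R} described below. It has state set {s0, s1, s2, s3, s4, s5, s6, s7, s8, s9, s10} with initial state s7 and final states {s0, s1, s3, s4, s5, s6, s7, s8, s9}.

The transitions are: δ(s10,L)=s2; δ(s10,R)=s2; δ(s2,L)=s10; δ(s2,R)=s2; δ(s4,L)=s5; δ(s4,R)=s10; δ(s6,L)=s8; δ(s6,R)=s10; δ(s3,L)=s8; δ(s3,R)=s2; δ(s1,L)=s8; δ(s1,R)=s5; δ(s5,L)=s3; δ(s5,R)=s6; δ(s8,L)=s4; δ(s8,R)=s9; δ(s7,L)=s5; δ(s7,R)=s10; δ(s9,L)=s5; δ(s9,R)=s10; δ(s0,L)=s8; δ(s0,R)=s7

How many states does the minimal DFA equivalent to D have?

3

First remove the unreachable states {s0,s1}; 9 states remain.
Initial partition by acceptance: {s3,s4,s5,s6,s7,s8,s9} | {s2,s10}.
Refine {s3,s4,s5,s6,s7,s8,s9} on symbol R: members go to different blocks, giving {s3,s4,s6,s7,s9} and {s5,s8}.
The partition is now stable with 3 blocks: {s3,s4,s6,s7,s9} | {s2,s10} | {s5,s8}.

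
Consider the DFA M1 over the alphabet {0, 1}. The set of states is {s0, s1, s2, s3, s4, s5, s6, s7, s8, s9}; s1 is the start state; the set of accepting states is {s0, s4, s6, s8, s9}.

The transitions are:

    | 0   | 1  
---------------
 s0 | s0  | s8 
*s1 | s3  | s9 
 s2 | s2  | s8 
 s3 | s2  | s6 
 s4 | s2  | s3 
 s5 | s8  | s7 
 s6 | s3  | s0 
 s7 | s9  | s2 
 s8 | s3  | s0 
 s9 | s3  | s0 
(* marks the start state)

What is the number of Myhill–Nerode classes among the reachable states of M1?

3

First remove the unreachable states {s4,s5,s7}; 7 states remain.
P0 = {s0,s6,s8,s9} | {s1,s2,s3}.
On input 0, block {s0,s6,s8,s9} splits into {s6,s8,s9} and {s0}.
The partition is now stable with 3 blocks: {s6,s8,s9} | {s1,s2,s3} | {s0}.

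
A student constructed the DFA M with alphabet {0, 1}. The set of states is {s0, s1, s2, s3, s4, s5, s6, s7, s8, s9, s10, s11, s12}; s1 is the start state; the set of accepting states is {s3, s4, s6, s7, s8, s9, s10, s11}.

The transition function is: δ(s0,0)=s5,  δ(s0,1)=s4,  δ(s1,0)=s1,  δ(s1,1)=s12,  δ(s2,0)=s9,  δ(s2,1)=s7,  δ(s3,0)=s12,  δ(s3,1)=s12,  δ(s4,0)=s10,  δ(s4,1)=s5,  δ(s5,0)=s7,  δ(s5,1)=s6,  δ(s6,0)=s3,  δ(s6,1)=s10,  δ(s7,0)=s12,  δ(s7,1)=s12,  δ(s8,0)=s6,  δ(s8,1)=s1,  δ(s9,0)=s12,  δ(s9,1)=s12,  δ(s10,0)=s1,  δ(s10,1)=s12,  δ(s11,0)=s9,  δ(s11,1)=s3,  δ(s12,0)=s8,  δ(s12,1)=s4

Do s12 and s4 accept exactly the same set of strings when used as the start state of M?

First remove the unreachable states {s0,s2,s9,s11}; 9 states remain.
Initial partition by acceptance: {s3,s4,s6,s7,s8,s10} | {s1,s5,s12}.
Split {s3,s4,s6,s7,s8,s10} by δ(·,0) → {s3,s7,s10} and {s4,s6,s8}.
Refine {s1,s5,s12} on symbol 0: members go to different blocks, giving {s1} and {s5} and {s12}.
Refine {s3,s7,s10} on symbol 0: members go to different blocks, giving {s3,s7} and {s10}.
Refine {s4,s6,s8} on symbol 0: members go to different blocks, giving {s4} and {s6} and {s8}.
Stable partition: {s3,s7} | {s1} | {s4} | {s5} | {s12} | {s10} | {s6} | {s8} — 8 equivalence classes.
s12 and s4 end up in different blocks, so they are distinguishable. For instance, the string 'ε' is accepted from only s4.

No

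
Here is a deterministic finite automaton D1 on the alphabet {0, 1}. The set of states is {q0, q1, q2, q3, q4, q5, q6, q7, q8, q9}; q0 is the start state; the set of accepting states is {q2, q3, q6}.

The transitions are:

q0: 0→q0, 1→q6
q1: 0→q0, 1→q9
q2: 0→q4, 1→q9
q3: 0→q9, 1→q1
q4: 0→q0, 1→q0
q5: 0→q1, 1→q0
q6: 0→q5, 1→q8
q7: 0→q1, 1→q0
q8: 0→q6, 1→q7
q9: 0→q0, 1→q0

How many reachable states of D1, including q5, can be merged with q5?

2

First remove the unreachable states {q2,q3,q4}; 7 states remain.
P0 = {q6} | {q0,q1,q5,q7,q8,q9}.
On input 0, block {q0,q1,q5,q7,q8,q9} splits into {q0,q1,q5,q7,q9} and {q8}.
On input 1, block {q0,q1,q5,q7,q9} splits into {q1,q5,q7,q9} and {q0}.
Split {q1,q5,q7,q9} by δ(·,0) → {q1,q9} and {q5,q7}.
Split {q1,q9} by δ(·,1) → {q1} and {q9}.
No further refinement is possible. Final partition (6 blocks): {q6} | {q1} | {q8} | {q0} | {q5,q7} | {q9}.
The equivalence class containing q5 is {q5,q7}, of size 2.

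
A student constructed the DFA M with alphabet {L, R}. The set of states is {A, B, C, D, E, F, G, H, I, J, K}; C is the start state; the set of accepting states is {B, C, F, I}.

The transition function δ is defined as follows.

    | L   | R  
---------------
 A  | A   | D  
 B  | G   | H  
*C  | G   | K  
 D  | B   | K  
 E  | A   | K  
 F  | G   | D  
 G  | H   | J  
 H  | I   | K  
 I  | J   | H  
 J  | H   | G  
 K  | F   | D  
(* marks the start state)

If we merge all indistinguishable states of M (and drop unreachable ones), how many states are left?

3

Reachable states from the start: {B,C,D,F,G,H,I,J,K}. Unreachable: {A,E} — drop them.
Start with accepting vs non-accepting: {B,C,F,I} | {D,G,H,J,K}.
Refine {D,G,H,J,K} on symbol L: members go to different blocks, giving {D,H,K} and {G,J}.
Stable partition: {B,C,F,I} | {D,H,K} | {G,J} — 3 equivalence classes.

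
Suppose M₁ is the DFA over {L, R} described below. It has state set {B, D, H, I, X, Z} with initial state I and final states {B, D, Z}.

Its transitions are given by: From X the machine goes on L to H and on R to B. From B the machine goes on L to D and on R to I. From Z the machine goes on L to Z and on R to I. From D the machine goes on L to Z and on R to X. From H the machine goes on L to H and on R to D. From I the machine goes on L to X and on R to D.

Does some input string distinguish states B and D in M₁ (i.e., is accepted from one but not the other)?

Initial partition by acceptance: {B,D,Z} | {H,I,X}.
Stable partition: {B,D,Z} | {H,I,X} — 2 equivalence classes.
B and D lie in the same block of the stable partition, so they are equivalent — no string distinguishes them.

No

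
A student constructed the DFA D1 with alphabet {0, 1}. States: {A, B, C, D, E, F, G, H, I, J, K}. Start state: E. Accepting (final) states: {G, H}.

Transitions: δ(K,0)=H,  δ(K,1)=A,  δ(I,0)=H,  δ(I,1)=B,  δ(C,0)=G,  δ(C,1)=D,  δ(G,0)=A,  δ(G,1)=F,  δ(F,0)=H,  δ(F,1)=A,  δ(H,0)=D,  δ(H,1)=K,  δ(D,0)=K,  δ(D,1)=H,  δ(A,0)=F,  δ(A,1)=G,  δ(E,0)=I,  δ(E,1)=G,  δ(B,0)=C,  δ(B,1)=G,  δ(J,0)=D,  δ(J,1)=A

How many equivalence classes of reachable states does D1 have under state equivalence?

3

States {J} cannot be reached from the start state, so discard them.
Initial partition by acceptance: {G,H} | {A,B,C,D,E,F,I,K}.
Split {A,B,C,D,E,F,I,K} by δ(·,0) → {A,B,D,E} and {C,F,I,K}.
No further refinement is possible. Final partition (3 blocks): {G,H} | {A,B,D,E} | {C,F,I,K}.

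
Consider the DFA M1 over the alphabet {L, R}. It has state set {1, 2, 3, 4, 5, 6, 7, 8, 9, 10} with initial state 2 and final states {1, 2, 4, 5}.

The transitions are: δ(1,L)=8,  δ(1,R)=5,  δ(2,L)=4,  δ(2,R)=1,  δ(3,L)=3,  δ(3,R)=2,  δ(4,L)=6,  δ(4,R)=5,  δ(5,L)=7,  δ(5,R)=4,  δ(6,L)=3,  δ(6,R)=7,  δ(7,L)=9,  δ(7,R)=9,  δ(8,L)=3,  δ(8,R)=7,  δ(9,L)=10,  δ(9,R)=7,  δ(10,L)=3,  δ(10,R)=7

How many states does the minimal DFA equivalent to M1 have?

7

P0 = {1,2,4,5} | {3,6,7,8,9,10}.
Split {1,2,4,5} by δ(·,L) → {1,4,5} and {2}.
Refine {3,6,7,8,9,10} on symbol R: members go to different blocks, giving {6,7,8,9,10} and {3}.
On input L, block {6,7,8,9,10} splits into {6,8,10} and {7,9}.
Split {1,4,5} by δ(·,L) → {1,4} and {5}.
Split {7,9} by δ(·,L) → {7} and {9}.
Stable partition: {1,4} | {6,8,10} | {2} | {3} | {7} | {5} | {9} — 7 equivalence classes.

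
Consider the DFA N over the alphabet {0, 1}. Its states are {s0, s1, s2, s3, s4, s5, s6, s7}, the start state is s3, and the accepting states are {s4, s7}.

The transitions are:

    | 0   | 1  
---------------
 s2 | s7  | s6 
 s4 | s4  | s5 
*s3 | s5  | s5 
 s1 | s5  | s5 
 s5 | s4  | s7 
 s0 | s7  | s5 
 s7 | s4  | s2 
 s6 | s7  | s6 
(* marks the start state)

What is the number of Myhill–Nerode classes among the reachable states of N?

5

States {s0,s1} cannot be reached from the start state, so discard them.
Start with accepting vs non-accepting: {s4,s7} | {s2,s3,s5,s6}.
Split {s2,s3,s5,s6} by δ(·,0) → {s2,s5,s6} and {s3}.
On input 1, block {s2,s5,s6} splits into {s2,s6} and {s5}.
Split {s4,s7} by δ(·,1) → {s4} and {s7}.
No further refinement is possible. Final partition (5 blocks): {s4} | {s2,s6} | {s3} | {s5} | {s7}.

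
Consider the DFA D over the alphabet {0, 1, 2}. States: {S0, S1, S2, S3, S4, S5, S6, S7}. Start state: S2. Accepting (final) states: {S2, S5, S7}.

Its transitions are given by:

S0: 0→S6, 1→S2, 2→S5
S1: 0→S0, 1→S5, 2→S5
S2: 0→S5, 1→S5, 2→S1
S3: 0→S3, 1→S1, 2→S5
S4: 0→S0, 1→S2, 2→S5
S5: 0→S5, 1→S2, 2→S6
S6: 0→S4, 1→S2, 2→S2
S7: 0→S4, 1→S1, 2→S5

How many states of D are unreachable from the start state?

Starting at S2 and following transitions, the reachable set is {S0, S1, S2, S4, S5, S6}. That leaves S3, S7 unreachable — 2 in total.

2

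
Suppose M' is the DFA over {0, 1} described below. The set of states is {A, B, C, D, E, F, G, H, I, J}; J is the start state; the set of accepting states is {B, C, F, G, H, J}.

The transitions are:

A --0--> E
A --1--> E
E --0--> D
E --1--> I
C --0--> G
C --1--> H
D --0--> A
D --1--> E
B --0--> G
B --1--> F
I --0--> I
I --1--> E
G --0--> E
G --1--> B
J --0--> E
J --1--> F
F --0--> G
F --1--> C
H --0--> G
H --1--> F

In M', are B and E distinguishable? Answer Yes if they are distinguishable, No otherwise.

Every state is reachable, so we keep all 10.
Start with accepting vs non-accepting: {B,C,F,G,H,J} | {A,D,E,I}.
On input 0, block {B,C,F,G,H,J} splits into {B,C,F,H} and {G,J}.
The partition is now stable with 3 blocks: {B,C,F,H} | {A,D,E,I} | {G,J}.
B and E end up in different blocks, so they are distinguishable. For instance, the string 'ε' is accepted from only B.

Yes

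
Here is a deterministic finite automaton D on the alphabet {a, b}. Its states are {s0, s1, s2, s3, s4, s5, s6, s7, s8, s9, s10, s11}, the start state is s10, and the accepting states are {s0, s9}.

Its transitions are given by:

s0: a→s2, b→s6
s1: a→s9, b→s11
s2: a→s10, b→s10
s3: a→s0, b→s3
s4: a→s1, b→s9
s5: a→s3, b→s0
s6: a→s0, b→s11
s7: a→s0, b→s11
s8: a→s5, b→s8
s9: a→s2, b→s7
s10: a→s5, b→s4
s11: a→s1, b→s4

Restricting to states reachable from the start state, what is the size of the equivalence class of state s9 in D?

Reachable states from the start: {s0,s1,s2,s3,s4,s5,s6,s7,s9,s10,s11}. Unreachable: {s8} — drop them.
Start with accepting vs non-accepting: {s0,s9} | {s1,s2,s3,s4,s5,s6,s7,s10,s11}.
Refine {s1,s2,s3,s4,s5,s6,s7,s10,s11} on symbol a: members go to different blocks, giving {s2,s4,s5,s10,s11} and {s1,s3,s6,s7}.
On input a, block {s2,s4,s5,s10,s11} splits into {s4,s5,s11} and {s2,s10}.
Split {s4,s5,s11} by δ(·,b) → {s4,s5} and {s11}.
Refine {s1,s3,s6,s7} on symbol b: members go to different blocks, giving {s1,s6,s7} and {s3}.
On input a, block {s4,s5} splits into {s4} and {s5}.
On input a, block {s2,s10} splits into {s2} and {s10}.
The partition is now stable with 8 blocks: {s0,s9} | {s4} | {s1,s6,s7} | {s2} | {s11} | {s3} | {s5} | {s10}.
State s9 belongs to the block {s0,s9}, which has 2 states.

2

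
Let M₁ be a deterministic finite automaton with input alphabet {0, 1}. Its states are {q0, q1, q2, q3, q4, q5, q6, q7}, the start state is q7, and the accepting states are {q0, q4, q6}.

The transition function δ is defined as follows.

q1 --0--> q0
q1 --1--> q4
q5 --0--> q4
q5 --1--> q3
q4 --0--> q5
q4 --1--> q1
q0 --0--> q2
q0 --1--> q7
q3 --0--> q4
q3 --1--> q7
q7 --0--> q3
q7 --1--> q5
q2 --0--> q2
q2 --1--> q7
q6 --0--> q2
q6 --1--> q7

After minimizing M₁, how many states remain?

7

Reachable states from the start: {q0,q1,q2,q3,q4,q5,q7}. Unreachable: {q6} — drop them.
P0 = {q0,q4} | {q1,q2,q3,q5,q7}.
Split {q1,q2,q3,q5,q7} by δ(·,0) → {q1,q3,q5} and {q2,q7}.
On input 0, block {q0,q4} splits into {q0} and {q4}.
Refine {q1,q3,q5} on symbol 0: members go to different blocks, giving {q3,q5} and {q1}.
Split {q3,q5} by δ(·,1) → {q3} and {q5}.
On input 0, block {q2,q7} splits into {q2} and {q7}.
No further refinement is possible. Final partition (7 blocks): {q0} | {q3} | {q2} | {q4} | {q1} | {q5} | {q7}.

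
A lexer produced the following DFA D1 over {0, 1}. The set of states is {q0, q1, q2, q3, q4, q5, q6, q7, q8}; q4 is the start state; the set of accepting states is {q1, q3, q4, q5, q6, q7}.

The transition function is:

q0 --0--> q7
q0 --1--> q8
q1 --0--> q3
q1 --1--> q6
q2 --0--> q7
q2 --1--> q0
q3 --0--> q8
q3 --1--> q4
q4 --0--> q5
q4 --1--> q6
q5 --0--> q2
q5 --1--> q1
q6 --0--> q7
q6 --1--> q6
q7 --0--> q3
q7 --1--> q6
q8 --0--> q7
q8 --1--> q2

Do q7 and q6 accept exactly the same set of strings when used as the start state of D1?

No

Start with accepting vs non-accepting: {q1,q3,q4,q5,q6,q7} | {q0,q2,q8}.
On input 0, block {q1,q3,q4,q5,q6,q7} splits into {q1,q4,q6,q7} and {q3,q5}.
Split {q1,q4,q6,q7} by δ(·,0) → {q1,q4,q7} and {q6}.
The partition is now stable with 4 blocks: {q1,q4,q7} | {q0,q2,q8} | {q3,q5} | {q6}.
q7 and q6 end up in different blocks, so they are distinguishable. For instance, the string '00' is accepted from only q6.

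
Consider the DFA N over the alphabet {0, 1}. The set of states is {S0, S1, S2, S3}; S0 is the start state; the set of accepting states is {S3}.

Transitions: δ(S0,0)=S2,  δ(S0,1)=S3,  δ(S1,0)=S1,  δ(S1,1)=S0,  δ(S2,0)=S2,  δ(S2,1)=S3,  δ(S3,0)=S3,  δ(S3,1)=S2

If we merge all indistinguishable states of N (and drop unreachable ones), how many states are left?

First remove the unreachable states {S1}; 3 states remain.
P0 = {S3} | {S0,S2}.
Stable partition: {S3} | {S0,S2} — 2 equivalence classes.

2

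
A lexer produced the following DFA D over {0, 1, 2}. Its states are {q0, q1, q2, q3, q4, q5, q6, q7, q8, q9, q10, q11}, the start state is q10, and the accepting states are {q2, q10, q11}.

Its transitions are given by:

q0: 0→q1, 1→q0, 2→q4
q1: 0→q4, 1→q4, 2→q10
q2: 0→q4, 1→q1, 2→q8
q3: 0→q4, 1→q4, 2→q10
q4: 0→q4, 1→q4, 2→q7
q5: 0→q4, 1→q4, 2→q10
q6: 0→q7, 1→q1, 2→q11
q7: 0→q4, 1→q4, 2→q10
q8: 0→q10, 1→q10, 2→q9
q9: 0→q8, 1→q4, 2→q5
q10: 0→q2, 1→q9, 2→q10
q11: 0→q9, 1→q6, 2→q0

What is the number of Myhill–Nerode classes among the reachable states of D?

Reachable states from the start: {q1,q2,q4,q5,q7,q8,q9,q10}. Unreachable: {q0,q3,q6,q11} — drop them.
Initial partition by acceptance: {q2,q10} | {q1,q4,q5,q7,q8,q9}.
Split {q2,q10} by δ(·,0) → {q2} and {q10}.
Split {q1,q4,q5,q7,q8,q9} by δ(·,0) → {q1,q4,q5,q7,q9} and {q8}.
Split {q1,q4,q5,q7,q9} by δ(·,0) → {q1,q4,q5,q7} and {q9}.
Split {q1,q4,q5,q7} by δ(·,2) → {q1,q5,q7} and {q4}.
The partition is now stable with 6 blocks: {q2} | {q1,q5,q7} | {q10} | {q8} | {q9} | {q4}.

6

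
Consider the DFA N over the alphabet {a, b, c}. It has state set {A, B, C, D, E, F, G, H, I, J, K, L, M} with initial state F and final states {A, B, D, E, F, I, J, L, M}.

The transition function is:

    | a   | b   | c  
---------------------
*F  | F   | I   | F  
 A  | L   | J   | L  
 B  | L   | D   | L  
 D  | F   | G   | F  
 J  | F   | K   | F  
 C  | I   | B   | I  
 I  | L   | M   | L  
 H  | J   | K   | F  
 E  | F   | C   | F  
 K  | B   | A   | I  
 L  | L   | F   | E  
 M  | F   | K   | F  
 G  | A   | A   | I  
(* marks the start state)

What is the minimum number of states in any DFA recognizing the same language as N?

5

First remove the unreachable states {H}; 12 states remain.
P0 = {A,B,D,E,F,I,J,L,M} | {C,G,K}.
On input b, block {A,B,D,E,F,I,J,L,M} splits into {A,B,F,I,L} and {D,E,J,M}.
Refine {A,B,F,I,L} on symbol b: members go to different blocks, giving {A,B,I} and {F,L}.
Refine {F,L} on symbol b: members go to different blocks, giving {F} and {L}.
No further refinement is possible. Final partition (5 blocks): {A,B,I} | {C,G,K} | {D,E,J,M} | {F} | {L}.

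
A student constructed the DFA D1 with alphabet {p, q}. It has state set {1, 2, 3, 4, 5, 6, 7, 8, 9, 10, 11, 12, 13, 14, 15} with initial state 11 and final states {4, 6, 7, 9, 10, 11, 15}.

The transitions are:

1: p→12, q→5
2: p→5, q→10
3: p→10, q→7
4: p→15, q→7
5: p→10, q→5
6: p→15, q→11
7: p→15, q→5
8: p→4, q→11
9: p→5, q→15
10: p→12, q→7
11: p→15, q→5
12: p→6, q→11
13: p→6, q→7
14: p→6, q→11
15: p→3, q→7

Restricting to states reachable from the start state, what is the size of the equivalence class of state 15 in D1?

Reachable states from the start: {3,5,6,7,10,11,12,15}. Unreachable: {1,2,4,8,9,13,14} — drop them.
Initial partition by acceptance: {6,7,10,11,15} | {3,5,12}.
On input p, block {6,7,10,11,15} splits into {6,7,11} and {10,15}.
Refine {6,7,11} on symbol q: members go to different blocks, giving {7,11} and {6}.
On input p, block {3,5,12} splits into {3,5} and {12}.
Split {3,5} by δ(·,q) → {3} and {5}.
Refine {10,15} on symbol p: members go to different blocks, giving {10} and {15}.
No further refinement is possible. Final partition (7 blocks): {7,11} | {3} | {10} | {6} | {12} | {5} | {15}.
State 15 belongs to the block {15}, which has 1 states.

1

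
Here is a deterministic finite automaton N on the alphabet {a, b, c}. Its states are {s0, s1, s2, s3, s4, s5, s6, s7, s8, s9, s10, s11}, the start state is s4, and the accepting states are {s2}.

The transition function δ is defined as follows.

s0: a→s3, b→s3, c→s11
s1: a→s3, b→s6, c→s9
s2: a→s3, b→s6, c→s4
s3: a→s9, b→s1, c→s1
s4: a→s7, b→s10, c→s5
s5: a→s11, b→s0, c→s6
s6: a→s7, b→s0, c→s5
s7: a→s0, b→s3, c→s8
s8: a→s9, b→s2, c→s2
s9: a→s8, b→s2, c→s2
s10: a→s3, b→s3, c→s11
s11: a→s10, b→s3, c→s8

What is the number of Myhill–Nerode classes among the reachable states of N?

7

All states are reachable from the start state.
Start with accepting vs non-accepting: {s2} | {s0,s1,s3,s4,s5,s6,s7,s8,s9,s10,s11}.
Split {s0,s1,s3,s4,s5,s6,s7,s8,s9,s10,s11} by δ(·,b) → {s0,s1,s3,s4,s5,s6,s7,s10,s11} and {s8,s9}.
On input a, block {s0,s1,s3,s4,s5,s6,s7,s10,s11} splits into {s0,s1,s4,s5,s6,s7,s10,s11} and {s3}.
Split {s0,s1,s4,s5,s6,s7,s10,s11} by δ(·,a) → {s4,s5,s6,s7,s11} and {s0,s1,s10}.
Split {s4,s5,s6,s7,s11} by δ(·,a) → {s4,s5,s6} and {s7,s11}.
On input b, block {s0,s1,s10} splits into {s0,s10} and {s1}.
Stable partition: {s2} | {s4,s5,s6} | {s8,s9} | {s3} | {s0,s10} | {s7,s11} | {s1} — 7 equivalence classes.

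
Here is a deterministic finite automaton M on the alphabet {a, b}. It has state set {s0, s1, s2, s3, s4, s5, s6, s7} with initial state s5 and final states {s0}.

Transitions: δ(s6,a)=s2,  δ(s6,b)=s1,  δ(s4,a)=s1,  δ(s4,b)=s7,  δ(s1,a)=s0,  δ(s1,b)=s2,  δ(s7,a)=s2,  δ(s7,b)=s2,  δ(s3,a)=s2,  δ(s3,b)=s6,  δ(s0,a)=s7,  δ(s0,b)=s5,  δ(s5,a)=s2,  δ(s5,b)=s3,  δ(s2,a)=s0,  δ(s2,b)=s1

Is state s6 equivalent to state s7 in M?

Reachable states from the start: {s0,s1,s2,s3,s5,s6,s7}. Unreachable: {s4} — drop them.
P0 = {s0} | {s1,s2,s3,s5,s6,s7}.
On input a, block {s1,s2,s3,s5,s6,s7} splits into {s3,s5,s6,s7} and {s1,s2}.
Split {s3,s5,s6,s7} by δ(·,b) → {s3,s5} and {s6,s7}.
Refine {s3,s5} on symbol b: members go to different blocks, giving {s3} and {s5}.
No further refinement is possible. Final partition (5 blocks): {s0} | {s3} | {s1,s2} | {s6,s7} | {s5}.
s6 and s7 lie in the same block of the stable partition, so they are equivalent — no string distinguishes them.

Yes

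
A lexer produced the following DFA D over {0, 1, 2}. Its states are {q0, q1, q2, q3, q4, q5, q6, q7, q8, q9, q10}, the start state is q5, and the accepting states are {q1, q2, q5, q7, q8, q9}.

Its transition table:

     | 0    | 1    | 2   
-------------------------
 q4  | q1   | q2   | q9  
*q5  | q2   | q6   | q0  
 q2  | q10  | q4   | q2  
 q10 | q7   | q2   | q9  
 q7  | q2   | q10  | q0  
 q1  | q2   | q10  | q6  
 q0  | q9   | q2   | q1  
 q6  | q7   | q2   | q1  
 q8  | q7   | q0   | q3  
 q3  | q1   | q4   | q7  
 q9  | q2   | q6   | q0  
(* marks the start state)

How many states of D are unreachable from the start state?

2

Starting at q5 and following transitions, the reachable set is {q0, q1, q2, q4, q5, q6, q7, q9, q10}. That leaves q3, q8 unreachable — 2 in total.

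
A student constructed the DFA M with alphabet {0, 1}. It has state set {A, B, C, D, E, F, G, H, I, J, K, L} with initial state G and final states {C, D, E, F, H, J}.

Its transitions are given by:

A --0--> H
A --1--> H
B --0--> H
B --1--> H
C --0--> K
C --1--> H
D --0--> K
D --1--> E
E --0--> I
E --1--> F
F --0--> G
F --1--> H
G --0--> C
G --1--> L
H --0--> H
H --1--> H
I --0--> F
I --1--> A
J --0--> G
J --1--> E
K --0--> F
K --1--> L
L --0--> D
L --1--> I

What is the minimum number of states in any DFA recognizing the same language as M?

States {B,J} cannot be reached from the start state, so discard them.
P0 = {C,D,E,F,H} | {A,G,I,K,L}.
On input 0, block {C,D,E,F,H} splits into {C,D,E,F} and {H}.
On input 1, block {C,D,E,F} splits into {C,F} and {D,E}.
Refine {A,G,I,K,L} on symbol 0: members go to different blocks, giving {G,I,K} and {A} and {L}.
Refine {G,I,K} on symbol 1: members go to different blocks, giving {G,K} and {I}.
On input 0, block {D,E} splits into {D} and {E}.
No further refinement is possible. Final partition (8 blocks): {C,F} | {G,K} | {H} | {D} | {A} | {L} | {I} | {E}.

8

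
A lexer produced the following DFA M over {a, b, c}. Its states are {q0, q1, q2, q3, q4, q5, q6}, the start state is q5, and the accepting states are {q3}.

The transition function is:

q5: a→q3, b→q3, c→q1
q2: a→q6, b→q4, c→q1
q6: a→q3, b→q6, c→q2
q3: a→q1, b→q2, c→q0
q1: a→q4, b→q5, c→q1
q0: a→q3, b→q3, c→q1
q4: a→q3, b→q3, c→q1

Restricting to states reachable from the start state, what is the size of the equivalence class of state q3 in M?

1

All states are reachable from the start state.
Start with accepting vs non-accepting: {q3} | {q0,q1,q2,q4,q5,q6}.
Refine {q0,q1,q2,q4,q5,q6} on symbol a: members go to different blocks, giving {q0,q4,q5,q6} and {q1,q2}.
Refine {q0,q4,q5,q6} on symbol b: members go to different blocks, giving {q0,q4,q5} and {q6}.
Split {q1,q2} by δ(·,a) → {q1} and {q2}.
Stable partition: {q3} | {q0,q4,q5} | {q1} | {q6} | {q2} — 5 equivalence classes.
State q3 belongs to the block {q3}, which has 1 states.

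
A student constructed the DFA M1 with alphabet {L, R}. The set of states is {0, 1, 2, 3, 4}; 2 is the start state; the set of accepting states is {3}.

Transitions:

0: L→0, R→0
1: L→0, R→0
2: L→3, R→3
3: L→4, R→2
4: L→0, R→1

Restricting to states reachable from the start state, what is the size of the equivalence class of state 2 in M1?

1

Every state is reachable, so we keep all 5.
P0 = {3} | {0,1,2,4}.
Split {0,1,2,4} by δ(·,L) → {0,1,4} and {2}.
The partition is now stable with 3 blocks: {3} | {0,1,4} | {2}.
The equivalence class containing 2 is {2}, of size 1.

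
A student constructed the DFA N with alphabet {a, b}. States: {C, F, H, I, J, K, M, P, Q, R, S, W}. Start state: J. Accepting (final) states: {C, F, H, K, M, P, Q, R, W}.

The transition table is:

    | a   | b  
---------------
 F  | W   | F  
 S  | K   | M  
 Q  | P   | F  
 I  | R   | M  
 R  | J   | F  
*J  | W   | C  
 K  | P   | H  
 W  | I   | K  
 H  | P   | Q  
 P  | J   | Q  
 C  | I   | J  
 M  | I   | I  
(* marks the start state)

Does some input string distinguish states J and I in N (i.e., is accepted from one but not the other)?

No

States {S} cannot be reached from the start state, so discard them.
P0 = {C,F,H,K,M,P,Q,R,W} | {I,J}.
On input a, block {C,F,H,K,M,P,Q,R,W} splits into {C,M,P,R,W} and {F,H,K,Q}.
Refine {C,M,P,R,W} on symbol b: members go to different blocks, giving {P,R,W} and {C,M}.
Stable partition: {P,R,W} | {I,J} | {F,H,K,Q} | {C,M} — 4 equivalence classes.
J and I lie in the same block of the stable partition, so they are equivalent — no string distinguishes them.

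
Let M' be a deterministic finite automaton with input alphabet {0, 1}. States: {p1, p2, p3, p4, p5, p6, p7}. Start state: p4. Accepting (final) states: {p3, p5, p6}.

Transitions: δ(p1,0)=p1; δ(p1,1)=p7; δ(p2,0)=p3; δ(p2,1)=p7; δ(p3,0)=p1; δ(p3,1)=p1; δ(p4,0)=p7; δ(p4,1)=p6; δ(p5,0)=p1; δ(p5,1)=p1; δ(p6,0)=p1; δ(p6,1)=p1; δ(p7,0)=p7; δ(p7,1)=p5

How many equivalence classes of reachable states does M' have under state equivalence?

3

Reachable states from the start: {p1,p4,p5,p6,p7}. Unreachable: {p2,p3} — drop them.
P0 = {p5,p6} | {p1,p4,p7}.
On input 1, block {p1,p4,p7} splits into {p4,p7} and {p1}.
Stable partition: {p5,p6} | {p4,p7} | {p1} — 3 equivalence classes.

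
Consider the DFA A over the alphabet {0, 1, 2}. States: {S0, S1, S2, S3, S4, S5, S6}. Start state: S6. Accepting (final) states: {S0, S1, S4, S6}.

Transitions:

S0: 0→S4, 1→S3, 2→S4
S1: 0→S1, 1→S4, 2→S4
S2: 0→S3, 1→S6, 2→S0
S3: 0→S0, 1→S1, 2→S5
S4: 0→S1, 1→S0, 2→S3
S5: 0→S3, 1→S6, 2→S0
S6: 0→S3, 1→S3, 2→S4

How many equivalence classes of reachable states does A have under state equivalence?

States {S2} cannot be reached from the start state, so discard them.
Start with accepting vs non-accepting: {S0,S1,S4,S6} | {S3,S5}.
Split {S0,S1,S4,S6} by δ(·,0) → {S0,S1,S4} and {S6}.
Refine {S0,S1,S4} on symbol 1: members go to different blocks, giving {S1,S4} and {S0}.
On input 1, block {S1,S4} splits into {S1} and {S4}.
On input 0, block {S3,S5} splits into {S3} and {S5}.
No further refinement is possible. Final partition (6 blocks): {S1} | {S3} | {S6} | {S0} | {S4} | {S5}.

6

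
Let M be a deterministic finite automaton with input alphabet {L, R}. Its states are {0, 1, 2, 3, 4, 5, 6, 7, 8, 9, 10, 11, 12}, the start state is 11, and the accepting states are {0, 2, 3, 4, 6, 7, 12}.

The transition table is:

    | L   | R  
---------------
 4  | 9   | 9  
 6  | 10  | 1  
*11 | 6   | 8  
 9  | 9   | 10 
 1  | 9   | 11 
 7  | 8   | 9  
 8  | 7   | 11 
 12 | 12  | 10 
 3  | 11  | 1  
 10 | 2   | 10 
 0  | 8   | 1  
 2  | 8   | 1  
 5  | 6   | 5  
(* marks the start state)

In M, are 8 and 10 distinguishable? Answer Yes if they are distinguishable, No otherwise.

No

First remove the unreachable states {0,3,4,5,12}; 8 states remain.
Initial partition by acceptance: {2,6,7} | {1,8,9,10,11}.
On input L, block {1,8,9,10,11} splits into {8,10,11} and {1,9}.
No further refinement is possible. Final partition (3 blocks): {2,6,7} | {8,10,11} | {1,9}.
8 and 10 lie in the same block of the stable partition, so they are equivalent — no string distinguishes them.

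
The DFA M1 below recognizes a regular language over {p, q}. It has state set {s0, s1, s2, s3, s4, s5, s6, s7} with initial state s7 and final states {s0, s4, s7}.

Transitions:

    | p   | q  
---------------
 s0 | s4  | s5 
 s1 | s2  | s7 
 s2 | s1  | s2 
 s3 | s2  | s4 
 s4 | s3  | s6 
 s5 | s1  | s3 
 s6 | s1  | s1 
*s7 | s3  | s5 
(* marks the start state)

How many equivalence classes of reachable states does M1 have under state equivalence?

4

Reachable states from the start: {s1,s2,s3,s4,s5,s6,s7}. Unreachable: {s0} — drop them.
Start with accepting vs non-accepting: {s4,s7} | {s1,s2,s3,s5,s6}.
Split {s1,s2,s3,s5,s6} by δ(·,q) → {s2,s5,s6} and {s1,s3}.
Split {s2,s5,s6} by δ(·,q) → {s5,s6} and {s2}.
Stable partition: {s4,s7} | {s5,s6} | {s1,s3} | {s2} — 4 equivalence classes.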